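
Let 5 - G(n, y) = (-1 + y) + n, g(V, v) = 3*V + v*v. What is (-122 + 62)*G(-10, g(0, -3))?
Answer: -420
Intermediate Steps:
g(V, v) = v² + 3*V (g(V, v) = 3*V + v² = v² + 3*V)
G(n, y) = 6 - n - y (G(n, y) = 5 - ((-1 + y) + n) = 5 - (-1 + n + y) = 5 + (1 - n - y) = 6 - n - y)
(-122 + 62)*G(-10, g(0, -3)) = (-122 + 62)*(6 - 1*(-10) - ((-3)² + 3*0)) = -60*(6 + 10 - (9 + 0)) = -60*(6 + 10 - 1*9) = -60*(6 + 10 - 9) = -60*7 = -420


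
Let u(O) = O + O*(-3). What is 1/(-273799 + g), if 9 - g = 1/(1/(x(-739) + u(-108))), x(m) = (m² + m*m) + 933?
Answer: -1/1367181 ≈ -7.3143e-7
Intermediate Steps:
u(O) = -2*O (u(O) = O - 3*O = -2*O)
x(m) = 933 + 2*m² (x(m) = (m² + m²) + 933 = 2*m² + 933 = 933 + 2*m²)
g = -1093382 (g = 9 - 1/(1/((933 + 2*(-739)²) - 2*(-108))) = 9 - 1/(1/((933 + 2*546121) + 216)) = 9 - 1/(1/((933 + 1092242) + 216)) = 9 - 1/(1/(1093175 + 216)) = 9 - 1/(1/1093391) = 9 - 1/1/1093391 = 9 - 1*1093391 = 9 - 1093391 = -1093382)
1/(-273799 + g) = 1/(-273799 - 1093382) = 1/(-1367181) = -1/1367181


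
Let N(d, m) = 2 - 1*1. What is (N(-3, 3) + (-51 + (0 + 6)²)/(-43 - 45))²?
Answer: 10609/7744 ≈ 1.3700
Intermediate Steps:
N(d, m) = 1 (N(d, m) = 2 - 1 = 1)
(N(-3, 3) + (-51 + (0 + 6)²)/(-43 - 45))² = (1 + (-51 + (0 + 6)²)/(-43 - 45))² = (1 + (-51 + 6²)/(-88))² = (1 + (-51 + 36)*(-1/88))² = (1 - 15*(-1/88))² = (1 + 15/88)² = (103/88)² = 10609/7744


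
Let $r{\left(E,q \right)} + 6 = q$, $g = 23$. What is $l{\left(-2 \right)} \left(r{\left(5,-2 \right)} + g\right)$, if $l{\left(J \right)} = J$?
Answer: $-30$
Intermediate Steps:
$r{\left(E,q \right)} = -6 + q$
$l{\left(-2 \right)} \left(r{\left(5,-2 \right)} + g\right) = - 2 \left(\left(-6 - 2\right) + 23\right) = - 2 \left(-8 + 23\right) = \left(-2\right) 15 = -30$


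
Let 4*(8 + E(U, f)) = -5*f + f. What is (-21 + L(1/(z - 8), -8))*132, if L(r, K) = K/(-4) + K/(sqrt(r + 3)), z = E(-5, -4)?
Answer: -2508 - 2112*sqrt(105)/35 ≈ -3126.3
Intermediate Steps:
E(U, f) = -8 - f (E(U, f) = -8 + (-5*f + f)/4 = -8 + (-4*f)/4 = -8 - f)
z = -4 (z = -8 - 1*(-4) = -8 + 4 = -4)
L(r, K) = -K/4 + K/sqrt(3 + r) (L(r, K) = K*(-1/4) + K/(sqrt(3 + r)) = -K/4 + K/sqrt(3 + r))
(-21 + L(1/(z - 8), -8))*132 = (-21 + (-1/4*(-8) - 8/sqrt(3 + 1/(-4 - 8))))*132 = (-21 + (2 - 8/sqrt(3 + 1/(-12))))*132 = (-21 + (2 - 8/sqrt(3 - 1/12)))*132 = (-21 + (2 - 16*sqrt(105)/35))*132 = (-19 - 16*sqrt(105)/35)*132 = -2508 - 2112*sqrt(105)/35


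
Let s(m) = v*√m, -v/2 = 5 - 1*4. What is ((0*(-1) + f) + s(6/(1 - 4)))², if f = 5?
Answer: 17 - 20*I*√2 ≈ 17.0 - 28.284*I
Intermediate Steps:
v = -2 (v = -2*(5 - 1*4) = -2*(5 - 4) = -2*1 = -2)
s(m) = -2*√m
((0*(-1) + f) + s(6/(1 - 4)))² = ((0*(-1) + 5) - 2*√6*(I*√3/3))² = ((0 + 5) - 2*√6*(I*√3/3))² = (5 - 2*I*√2)²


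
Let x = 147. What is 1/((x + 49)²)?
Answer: 1/38416 ≈ 2.6031e-5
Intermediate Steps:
1/((x + 49)²) = 1/((147 + 49)²) = 1/(196²) = 1/38416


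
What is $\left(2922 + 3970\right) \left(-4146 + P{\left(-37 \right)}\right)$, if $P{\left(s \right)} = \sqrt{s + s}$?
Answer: $-28574232 + 6892 i \sqrt{74} \approx -2.8574 \cdot 10^{7} + 59287.0 i$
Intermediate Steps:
$P{\left(s \right)} = \sqrt{2} \sqrt{s}$ ($P{\left(s \right)} = \sqrt{2 s} = \sqrt{2} \sqrt{s}$)
$\left(2922 + 3970\right) \left(-4146 + P{\left(-37 \right)}\right) = \left(2922 + 3970\right) \left(-4146 + \sqrt{2} \sqrt{-37}\right) = 6892 \left(-4146 + \sqrt{2} i \sqrt{37}\right) = 6892 \left(-4146 + i \sqrt{74}\right) = -28574232 + 6892 i \sqrt{74}$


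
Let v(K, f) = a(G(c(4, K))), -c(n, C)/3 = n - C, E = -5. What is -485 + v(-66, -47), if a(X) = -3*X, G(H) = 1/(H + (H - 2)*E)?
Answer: -412253/850 ≈ -485.00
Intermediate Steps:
c(n, C) = -3*n + 3*C (c(n, C) = -3*(n - C) = -3*n + 3*C)
G(H) = 1/(10 - 4*H) (G(H) = 1/(H + (H - 2)*(-5)) = 1/(H + (-2 + H)*(-5)) = 1/(H + (10 - 5*H)) = 1/(10 - 4*H))
v(K, f) = 3/(-58 + 12*K) (v(K, f) = -(-3)/(-10 + 4*(-3*4 + 3*K)) = -(-3)/(-10 + 4*(-12 + 3*K)) = -(-3)/(-10 + (-48 + 12*K)) = -(-3)/(-58 + 12*K) = 3/(-58 + 12*K))
-485 + v(-66, -47) = -485 + 3/(2*(-29 + 6*(-66))) = -485 + 3/(2*(-29 - 396)) = -485 + (3/2)/(-425) = -485 + (3/2)*(-1/425) = -485 - 3/850 = -412253/850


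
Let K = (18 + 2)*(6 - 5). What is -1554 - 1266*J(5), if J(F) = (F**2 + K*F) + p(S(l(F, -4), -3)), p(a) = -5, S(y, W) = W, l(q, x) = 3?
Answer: -153474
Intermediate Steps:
K = 20 (K = 20*1 = 20)
J(F) = -5 + F**2 + 20*F (J(F) = (F**2 + 20*F) - 5 = -5 + F**2 + 20*F)
-1554 - 1266*J(5) = -1554 - 1266*(-5 + 5**2 + 20*5) = -1554 - 1266*(-5 + 25 + 100) = -1554 - 1266*120 = -1554 - 151920 = -153474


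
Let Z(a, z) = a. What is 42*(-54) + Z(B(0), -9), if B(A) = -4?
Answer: -2272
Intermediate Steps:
42*(-54) + Z(B(0), -9) = 42*(-54) - 4 = -2268 - 4 = -2272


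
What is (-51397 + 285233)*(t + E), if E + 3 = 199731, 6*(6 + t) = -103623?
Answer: 42663728954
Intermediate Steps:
t = -34553/2 (t = -6 + (1/6)*(-103623) = -6 - 34541/2 = -34553/2 ≈ -17277.)
E = 199728 (E = -3 + 199731 = 199728)
(-51397 + 285233)*(t + E) = (-51397 + 285233)*(-34553/2 + 199728) = 233836*(364903/2) = 42663728954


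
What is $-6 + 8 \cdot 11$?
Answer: $82$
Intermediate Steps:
$-6 + 8 \cdot 11 = -6 + 88 = 82$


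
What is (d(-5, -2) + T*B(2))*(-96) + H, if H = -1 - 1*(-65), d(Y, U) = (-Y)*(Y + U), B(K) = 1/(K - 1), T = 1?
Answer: 3328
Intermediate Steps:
B(K) = 1/(-1 + K)
d(Y, U) = -Y*(U + Y) (d(Y, U) = (-Y)*(U + Y) = -Y*(U + Y))
H = 64 (H = -1 + 65 = 64)
(d(-5, -2) + T*B(2))*(-96) + H = (-1*(-5)*(-2 - 5) + 1/(-1 + 2))*(-96) + 64 = (-1*(-5)*(-7) + 1/1)*(-96) + 64 = (-35 + 1*1)*(-96) + 64 = (-35 + 1)*(-96) + 64 = -34*(-96) + 64 = 3264 + 64 = 3328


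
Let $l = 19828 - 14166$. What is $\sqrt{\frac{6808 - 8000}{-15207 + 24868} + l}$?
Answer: $\frac{3 \sqrt{58716756310}}{9661} \approx 75.245$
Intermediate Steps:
$l = 5662$
$\sqrt{\frac{6808 - 8000}{-15207 + 24868} + l} = \sqrt{\frac{6808 - 8000}{-15207 + 24868} + 5662} = \sqrt{- \frac{1192}{9661} + 5662} = \sqrt{\frac{54699390}{9661}} = \frac{3 \sqrt{58716756310}}{9661}$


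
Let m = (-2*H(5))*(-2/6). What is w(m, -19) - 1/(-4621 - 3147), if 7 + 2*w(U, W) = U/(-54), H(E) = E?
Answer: -2221567/629208 ≈ -3.5307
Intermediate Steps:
m = 10/3 (m = (-2*5)*(-2/6) = -(-20)/6 = -10*(-⅓) = 10/3 ≈ 3.3333)
w(U, W) = -7/2 - U/108 (w(U, W) = -7/2 + (U/(-54))/2 = -7/2 + (U*(-1/54))/2 = -7/2 + (-U/54)/2 = -7/2 - U/108)
w(m, -19) - 1/(-4621 - 3147) = (-7/2 - 1/108*10/3) - 1/(-4621 - 3147) = (-7/2 - 5/162) - 1/(-7768) = -286/81 - 1*(-1/7768) = -286/81 + 1/7768 = -2221567/629208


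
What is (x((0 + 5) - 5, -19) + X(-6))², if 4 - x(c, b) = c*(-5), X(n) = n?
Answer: 4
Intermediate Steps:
x(c, b) = 4 + 5*c (x(c, b) = 4 - c*(-5) = 4 - (-5)*c = 4 + 5*c)
(x((0 + 5) - 5, -19) + X(-6))² = ((4 + 5*((0 + 5) - 5)) - 6)² = ((4 + 5*(5 - 5)) - 6)² = ((4 + 5*0) - 6)² = ((4 + 0) - 6)² = (4 - 6)² = (-2)² = 4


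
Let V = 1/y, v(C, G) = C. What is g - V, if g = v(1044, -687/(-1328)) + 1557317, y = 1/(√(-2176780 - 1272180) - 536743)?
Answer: 2095104 - 8*I*√53890 ≈ 2.0951e+6 - 1857.1*I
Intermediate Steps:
y = 1/(-536743 + 8*I*√53890) (y = 1/(√(-3448960) - 536743) = 1/(8*I*√53890 - 536743) = 1/(-536743 + 8*I*√53890) ≈ -1.8631e-6 - 6.446e-9*I)
V = 1/(-536743/288096497009 - 8*I*√53890/288096497009) ≈ -5.3674e+5 + 1857.0*I
g = 1558361 (g = 1044 + 1557317 = 1558361)
g - V = 1558361 - (-536743 + 8*I*√53890) = 1558361 + (536743 - 8*I*√53890) = 2095104 - 8*I*√53890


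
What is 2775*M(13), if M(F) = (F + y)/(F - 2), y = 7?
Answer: 55500/11 ≈ 5045.5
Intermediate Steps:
M(F) = (7 + F)/(-2 + F) (M(F) = (F + 7)/(F - 2) = (7 + F)/(-2 + F))
2775*M(13) = 2775*((7 + 13)/(-2 + 13)) = 2775*(20/11) = 55500/11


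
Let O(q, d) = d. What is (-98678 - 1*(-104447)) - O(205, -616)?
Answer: 6385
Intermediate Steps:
(-98678 - 1*(-104447)) - O(205, -616) = (-98678 - 1*(-104447)) - 1*(-616) = (-98678 + 104447) + 616 = 5769 + 616 = 6385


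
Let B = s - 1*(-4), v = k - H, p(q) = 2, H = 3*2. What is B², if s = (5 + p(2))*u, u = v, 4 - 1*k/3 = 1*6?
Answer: 6400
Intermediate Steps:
H = 6
k = -6 (k = 12 - 3*6 = 12 - 18 = -6)
v = -12 (v = -6 - 1*6 = -6 - 6 = -12)
u = -12
s = -84 (s = (5 + 2)*(-12) = 7*(-12) = -84)
B = -80 (B = -84 - 1*(-4) = -84 + 4 = -80)
B² = (-80)² = 6400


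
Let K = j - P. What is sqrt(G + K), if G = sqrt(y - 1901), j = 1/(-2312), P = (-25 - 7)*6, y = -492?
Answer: sqrt(887806 + 4624*I*sqrt(2393))/68 ≈ 13.967 + 1.7513*I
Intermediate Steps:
P = -192 (P = -32*6 = -192)
j = -1/2312 ≈ -0.00043253
G = I*sqrt(2393) (G = sqrt(-492 - 1901) = sqrt(-2393) = I*sqrt(2393) ≈ 48.918*I)
K = 443903/2312 (K = -1/2312 - 1*(-192) = -1/2312 + 192 = 443903/2312 ≈ 192.00)
sqrt(G + K) = sqrt(I*sqrt(2393) + 443903/2312) = sqrt(443903/2312 + I*sqrt(2393))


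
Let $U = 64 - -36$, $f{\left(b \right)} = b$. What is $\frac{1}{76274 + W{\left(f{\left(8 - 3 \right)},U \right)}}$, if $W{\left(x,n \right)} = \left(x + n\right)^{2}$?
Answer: $\frac{1}{87299} \approx 1.1455 \cdot 10^{-5}$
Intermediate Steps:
$U = 100$ ($U = 64 + 36 = 100$)
$W{\left(x,n \right)} = \left(n + x\right)^{2}$
$\frac{1}{76274 + W{\left(f{\left(8 - 3 \right)},U \right)}} = \frac{1}{76274 + \left(100 + \left(8 - 3\right)\right)^{2}} = \frac{1}{76274 + \left(100 + 5\right)^{2}} = \frac{1}{76274 + 105^{2}} = \frac{1}{76274 + 11025} = \frac{1}{87299}$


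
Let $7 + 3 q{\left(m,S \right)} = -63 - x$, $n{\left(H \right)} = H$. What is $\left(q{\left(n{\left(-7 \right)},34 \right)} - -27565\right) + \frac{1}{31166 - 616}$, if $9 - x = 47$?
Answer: $\frac{2525354653}{91650} \approx 27554.0$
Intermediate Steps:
$x = -38$ ($x = 9 - 47 = -38$)
$q{\left(m,S \right)} = - \frac{32}{3}$ ($q{\left(m,S \right)} = - \frac{7}{3} + \frac{-63 - -38}{3} = - \frac{7}{3} + \frac{-63 + 38}{3} = - \frac{7}{3} + \frac{1}{3} \left(-25\right) = - \frac{7}{3} - \frac{25}{3} = - \frac{32}{3}$)
$\left(q{\left(n{\left(-7 \right)},34 \right)} - -27565\right) + \frac{1}{31166 - 616} = \left(- \frac{32}{3} - -27565\right) + \frac{1}{31166 - 616} = \left(- \frac{32}{3} + 27565\right) + \frac{1}{30550} = \frac{82663}{3} + \frac{1}{30550} = \frac{2525354653}{91650}$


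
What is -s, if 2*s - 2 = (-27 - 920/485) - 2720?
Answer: 266449/194 ≈ 1373.4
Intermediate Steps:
s = -266449/194 (s = 1 + ((-27 - 920/485) - 2720)/2 = 1 + ((-27 - 920*1/485) - 2720)/2 = 1 + ((-27 - 184/97) - 2720)/2 = 1 + (-2803/97 - 2720)/2 = 1 + (½)*(-266643/97) = 1 - 266643/194 = -266449/194 ≈ -1373.4)
-s = -1*(-266449/194) = 266449/194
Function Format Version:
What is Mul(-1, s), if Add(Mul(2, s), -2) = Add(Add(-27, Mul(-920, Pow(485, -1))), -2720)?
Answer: Rational(266449, 194) ≈ 1373.4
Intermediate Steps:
s = Rational(-266449, 194) (s = Add(1, Mul(Rational(1, 2), Add(Add(-27, Mul(-920, Pow(485, -1))), -2720))) = Add(1, Mul(Rational(1, 2), Add(Add(-27, Mul(-920, Rational(1, 485))), -2720))) = Add(1, Mul(Rational(1, 2), Add(Add(-27, Rational(-184, 97)), -2720))) = Add(1, Mul(Rational(1, 2), Add(Rational(-2803, 97), -2720))) = Add(1, Mul(Rational(1, 2), Rational(-266643, 97))) = Add(1, Rational(-266643, 194)) = Rational(-266449, 194) ≈ -1373.4)
Mul(-1, s) = Mul(-1, Rational(-266449, 194)) = Rational(266449, 194)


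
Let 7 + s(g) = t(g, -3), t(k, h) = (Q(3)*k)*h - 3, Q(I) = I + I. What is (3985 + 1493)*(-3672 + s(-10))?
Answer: -19183956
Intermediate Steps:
Q(I) = 2*I
t(k, h) = -3 + 6*h*k (t(k, h) = ((2*3)*k)*h - 3 = (6*k)*h - 3 = 6*h*k - 3 = -3 + 6*h*k)
s(g) = -10 - 18*g (s(g) = -7 + (-3 + 6*(-3)*g) = -7 + (-3 - 18*g) = -10 - 18*g)
(3985 + 1493)*(-3672 + s(-10)) = (3985 + 1493)*(-3672 + (-10 - 18*(-10))) = 5478*(-3672 + (-10 + 180)) = 5478*(-3672 + 170) = 5478*(-3502) = -19183956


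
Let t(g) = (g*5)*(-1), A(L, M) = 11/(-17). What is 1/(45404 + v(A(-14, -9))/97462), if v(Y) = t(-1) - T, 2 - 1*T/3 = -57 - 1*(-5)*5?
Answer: 97462/4425164551 ≈ 2.2024e-5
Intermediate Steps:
A(L, M) = -11/17 (A(L, M) = 11*(-1/17) = -11/17)
T = 102 (T = 6 - 3*(-57 - 1*(-5)*5) = 6 - 3*(-57 - (-5)*5) = 6 - 3*(-57 - 1*(-25)) = 6 - 3*(-57 + 25) = 6 - 3*(-32) = 6 + 96 = 102)
t(g) = -5*g (t(g) = (5*g)*(-1) = -5*g)
v(Y) = -97 (v(Y) = -5*(-1) - 1*102 = 5 - 102 = -97)
1/(45404 + v(A(-14, -9))/97462) = 1/(45404 - 97/97462) = 1/(4425164551/97462) = 97462/4425164551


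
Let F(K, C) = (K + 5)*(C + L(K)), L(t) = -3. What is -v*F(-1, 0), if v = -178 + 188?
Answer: 120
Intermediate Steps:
F(K, C) = (-3 + C)*(5 + K) (F(K, C) = (K + 5)*(C - 3) = (5 + K)*(-3 + C) = (-3 + C)*(5 + K))
v = 10
-v*F(-1, 0) = -10*(-15 - 3*(-1) + 5*0 + 0*(-1)) = -10*(-15 + 3 + 0 + 0) = -10*(-12) = -1*(-120) = 120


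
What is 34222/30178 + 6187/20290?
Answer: 440537833/306155810 ≈ 1.4389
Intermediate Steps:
34222/30178 + 6187/20290 = 34222*(1/30178) + 6187*(1/20290) = 17111/15089 + 6187/20290 = 440537833/306155810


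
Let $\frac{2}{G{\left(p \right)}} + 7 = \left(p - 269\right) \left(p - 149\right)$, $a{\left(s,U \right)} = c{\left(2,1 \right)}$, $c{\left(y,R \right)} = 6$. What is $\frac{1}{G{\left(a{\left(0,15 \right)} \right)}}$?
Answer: $18801$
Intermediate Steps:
$a{\left(s,U \right)} = 6$
$G{\left(p \right)} = \frac{2}{-7 + \left(-269 + p\right) \left(-149 + p\right)}$ ($G{\left(p \right)} = \frac{2}{-7 + \left(p - 269\right) \left(p - 149\right)} = \frac{2}{-7 + \left(-269 + p\right) \left(-149 + p\right)}$)
$\frac{1}{G{\left(a{\left(0,15 \right)} \right)}} = \frac{1}{2 \frac{1}{40074 + 6^{2} - 2508}} = \frac{1}{2 \frac{1}{40074 + 36 - 2508}} = \frac{1}{2 \cdot \frac{1}{37602}} = \frac{1}{\frac{1}{18801}} = 18801$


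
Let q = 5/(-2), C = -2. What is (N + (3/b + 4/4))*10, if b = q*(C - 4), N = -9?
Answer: -78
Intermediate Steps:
q = -5/2 (q = 5*(-½) = -5/2 ≈ -2.5000)
b = 15 (b = -5*(-2 - 4)/2 = -5/2*(-6) = 15)
(N + (3/b + 4/4))*10 = (-9 + (3/15 + 4/4))*10 = (-9 + (3*(1/15) + 4*(¼)))*10 = (-9 + (⅕ + 1))*10 = (-9 + 6/5)*10 = -39/5*10 = -78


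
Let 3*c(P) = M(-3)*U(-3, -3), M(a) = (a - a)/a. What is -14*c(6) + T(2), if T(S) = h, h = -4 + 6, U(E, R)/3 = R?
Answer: 2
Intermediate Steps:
U(E, R) = 3*R
h = 2
M(a) = 0 (M(a) = 0/a = 0)
c(P) = 0 (c(P) = (0*(3*(-3)))/3 = (0*(-9))/3 = (⅓)*0 = 0)
T(S) = 2
-14*c(6) + T(2) = -14*0 + 2 = 0 + 2 = 2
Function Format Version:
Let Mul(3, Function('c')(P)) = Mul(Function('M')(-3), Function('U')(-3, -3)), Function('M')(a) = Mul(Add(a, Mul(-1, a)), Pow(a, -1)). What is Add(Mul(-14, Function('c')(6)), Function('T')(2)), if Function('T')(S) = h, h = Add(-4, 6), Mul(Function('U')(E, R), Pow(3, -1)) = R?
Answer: 2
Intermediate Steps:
Function('U')(E, R) = Mul(3, R)
h = 2
Function('M')(a) = 0 (Function('M')(a) = Mul(0, Pow(a, -1)) = 0)
Function('c')(P) = 0 (Function('c')(P) = Mul(Rational(1, 3), Mul(0, Mul(3, -3))) = Mul(Rational(1, 3), Mul(0, -9)) = Mul(Rational(1, 3), 0) = 0)
Function('T')(S) = 2
Add(Mul(-14, Function('c')(6)), Function('T')(2)) = Add(Mul(-14, 0), 2) = Add(0, 2) = 2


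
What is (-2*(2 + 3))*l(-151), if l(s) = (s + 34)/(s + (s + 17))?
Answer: -78/19 ≈ -4.1053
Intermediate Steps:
l(s) = (34 + s)/(17 + 2*s) (l(s) = (34 + s)/(s + (17 + s)) = (34 + s)/(17 + 2*s))
(-2*(2 + 3))*l(-151) = (-2*(2 + 3))*((34 - 151)/(17 + 2*(-151))) = (-2*5)*(-117/(17 - 302)) = -10*(-117)/(-285) = -(-2)*(-117)/57 = -10*39/95 = -78/19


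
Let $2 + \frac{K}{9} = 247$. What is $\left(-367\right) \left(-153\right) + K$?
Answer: $58356$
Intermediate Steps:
$K = 2205$ ($K = -18 + 9 \cdot 247 = -18 + 2223 = 2205$)
$\left(-367\right) \left(-153\right) + K = \left(-367\right) \left(-153\right) + 2205 = 56151 + 2205 = 58356$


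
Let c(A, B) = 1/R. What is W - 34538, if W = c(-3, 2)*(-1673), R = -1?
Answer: -32865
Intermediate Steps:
c(A, B) = -1 (c(A, B) = 1/(-1) = -1)
W = 1673 (W = -1*(-1673) = 1673)
W - 34538 = 1673 - 34538 = -32865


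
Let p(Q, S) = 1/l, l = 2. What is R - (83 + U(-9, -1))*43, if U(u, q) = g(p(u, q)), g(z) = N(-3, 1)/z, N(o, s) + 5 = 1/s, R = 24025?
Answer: 20800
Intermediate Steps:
N(o, s) = -5 + 1/s
p(Q, S) = ½ (p(Q, S) = 1/2 = ½)
g(z) = -4/z (g(z) = (-5 + 1/1)/z = (-5 + 1)/z = -4/z)
U(u, q) = -8 (U(u, q) = -4/½ = -4*2 = -8)
R - (83 + U(-9, -1))*43 = 24025 - (83 - 8)*43 = 24025 - 75*43 = 24025 - 1*3225 = 24025 - 3225 = 20800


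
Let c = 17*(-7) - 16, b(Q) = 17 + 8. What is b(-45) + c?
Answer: -110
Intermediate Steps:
b(Q) = 25
c = -135 (c = -119 - 16 = -135)
b(-45) + c = 25 - 135 = -110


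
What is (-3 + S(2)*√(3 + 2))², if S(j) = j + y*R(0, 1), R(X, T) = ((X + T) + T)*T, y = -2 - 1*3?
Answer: 329 + 48*√5 ≈ 436.33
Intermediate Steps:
y = -5 (y = -2 - 3 = -5)
R(X, T) = T*(X + 2*T) (R(X, T) = ((T + X) + T)*T = (X + 2*T)*T = T*(X + 2*T))
S(j) = -10 + j (S(j) = j - 5*(0 + 2*1) = j - 5*(0 + 2) = j - 5*2 = j - 10 = -10 + j)
(-3 + S(2)*√(3 + 2))² = (-3 + (-10 + 2)*√(3 + 2))² = (-3 - 8*√5)²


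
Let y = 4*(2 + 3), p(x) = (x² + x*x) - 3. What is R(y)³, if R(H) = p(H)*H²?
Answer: 32400740672000000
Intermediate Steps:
p(x) = -3 + 2*x² (p(x) = (x² + x²) - 3 = 2*x² - 3 = -3 + 2*x²)
y = 20 (y = 4*5 = 20)
R(H) = H²*(-3 + 2*H²) (R(H) = (-3 + 2*H²)*H² = H²*(-3 + 2*H²))
R(y)³ = (20²*(-3 + 2*20²))³ = (400*(-3 + 2*400))³ = (400*(-3 + 800))³ = (400*797)³ = 318800³ = 32400740672000000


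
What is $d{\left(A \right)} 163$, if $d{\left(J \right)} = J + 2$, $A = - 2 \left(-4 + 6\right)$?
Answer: $-326$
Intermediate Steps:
$A = -4$ ($A = \left(-2\right) 2 = -4$)
$d{\left(J \right)} = 2 + J$
$d{\left(A \right)} 163 = \left(2 - 4\right) 163 = \left(-2\right) 163 = -326$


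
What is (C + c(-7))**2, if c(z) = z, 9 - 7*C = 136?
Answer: 30976/49 ≈ 632.16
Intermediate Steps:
C = -127/7 (C = 9/7 - 1/7*136 = 9/7 - 136/7 = -127/7 ≈ -18.143)
(C + c(-7))**2 = (-127/7 - 7)**2 = (-176/7)**2 = 30976/49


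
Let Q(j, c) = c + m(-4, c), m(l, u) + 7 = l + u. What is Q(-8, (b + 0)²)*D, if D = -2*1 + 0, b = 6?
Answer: -122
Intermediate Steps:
m(l, u) = -7 + l + u (m(l, u) = -7 + (l + u) = -7 + l + u)
Q(j, c) = -11 + 2*c (Q(j, c) = c + (-7 - 4 + c) = c + (-11 + c) = -11 + 2*c)
D = -2 (D = -2 + 0 = -2)
Q(-8, (b + 0)²)*D = (-11 + 2*(6 + 0)²)*(-2) = (-11 + 2*6²)*(-2) = (-11 + 2*36)*(-2) = (-11 + 72)*(-2) = 61*(-2) = -122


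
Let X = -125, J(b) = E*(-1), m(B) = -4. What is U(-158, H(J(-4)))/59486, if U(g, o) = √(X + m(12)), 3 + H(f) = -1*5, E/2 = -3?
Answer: I*√129/59486 ≈ 0.00019093*I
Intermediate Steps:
E = -6 (E = 2*(-3) = -6)
J(b) = 6 (J(b) = -6*(-1) = 6)
H(f) = -8 (H(f) = -3 - 1*5 = -3 - 5 = -8)
U(g, o) = I*√129 (U(g, o) = √(-125 - 4) = √(-129) = I*√129)
U(-158, H(J(-4)))/59486 = (I*√129)/59486 = (I*√129)*(1/59486) = I*√129/59486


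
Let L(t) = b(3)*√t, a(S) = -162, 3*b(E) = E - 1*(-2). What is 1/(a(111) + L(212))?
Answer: -729/115448 - 15*√53/115448 ≈ -0.0072604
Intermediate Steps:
b(E) = ⅔ + E/3 (b(E) = (E - 1*(-2))/3 = (E + 2)/3 = (2 + E)/3 = ⅔ + E/3)
L(t) = 5*√t/3 (L(t) = (⅔ + (⅓)*3)*√t = (⅔ + 1)*√t = 5*√t/3)
1/(a(111) + L(212)) = 1/(-162 + 5*√212/3) = 1/(-162 + 5*(2*√53)/3) = 1/(-162 + 10*√53/3)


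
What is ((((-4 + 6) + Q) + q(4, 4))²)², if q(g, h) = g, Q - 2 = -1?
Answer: 2401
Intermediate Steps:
Q = 1 (Q = 2 - 1 = 1)
((((-4 + 6) + Q) + q(4, 4))²)² = ((((-4 + 6) + 1) + 4)²)² = (((2 + 1) + 4)²)² = ((3 + 4)²)² = (7²)² = 49² = 2401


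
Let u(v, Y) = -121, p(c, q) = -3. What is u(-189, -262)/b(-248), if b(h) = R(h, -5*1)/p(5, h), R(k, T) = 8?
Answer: 363/8 ≈ 45.375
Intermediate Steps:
b(h) = -8/3 (b(h) = 8/(-3) = 8*(-⅓) = -8/3)
u(-189, -262)/b(-248) = -121/(-8/3) = -121*(-3/8) = 363/8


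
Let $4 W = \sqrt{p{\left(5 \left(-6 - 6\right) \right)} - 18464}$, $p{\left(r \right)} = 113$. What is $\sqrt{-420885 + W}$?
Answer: $\frac{\sqrt{-1683540 + 3 i \sqrt{2039}}}{2} \approx 0.026101 + 648.76 i$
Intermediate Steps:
$W = \frac{3 i \sqrt{2039}}{4}$ ($W = \frac{\sqrt{113 - 18464}}{4} = \frac{\sqrt{-18351}}{4} = \frac{3 i \sqrt{2039}}{4} \approx 33.866 i$)
$\sqrt{-420885 + W} = \sqrt{-420885 + \frac{3 i \sqrt{2039}}{4}}$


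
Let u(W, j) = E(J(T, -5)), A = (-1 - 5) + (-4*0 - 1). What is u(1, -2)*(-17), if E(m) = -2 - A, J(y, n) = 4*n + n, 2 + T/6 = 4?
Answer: -85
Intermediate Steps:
T = 12 (T = -12 + 6*4 = -12 + 24 = 12)
J(y, n) = 5*n
A = -7 (A = -6 + (0 - 1) = -6 - 1 = -7)
E(m) = 5 (E(m) = -2 - 1*(-7) = -2 + 7 = 5)
u(W, j) = 5
u(1, -2)*(-17) = 5*(-17) = -85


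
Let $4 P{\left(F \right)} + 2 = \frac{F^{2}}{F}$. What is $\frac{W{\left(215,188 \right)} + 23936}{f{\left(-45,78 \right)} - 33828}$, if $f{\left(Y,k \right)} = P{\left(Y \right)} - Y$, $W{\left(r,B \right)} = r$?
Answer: $- \frac{96604}{135179} \approx -0.71464$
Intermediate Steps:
$P{\left(F \right)} = - \frac{1}{2} + \frac{F}{4}$ ($P{\left(F \right)} = - \frac{1}{2} + \frac{F^{2} \frac{1}{F}}{4} = - \frac{1}{2} + \frac{F}{4}$)
$f{\left(Y,k \right)} = - \frac{1}{2} - \frac{3 Y}{4}$ ($f{\left(Y,k \right)} = \left(- \frac{1}{2} + \frac{Y}{4}\right) - Y = - \frac{1}{2} - \frac{3 Y}{4}$)
$\frac{W{\left(215,188 \right)} + 23936}{f{\left(-45,78 \right)} - 33828} = \frac{215 + 23936}{\left(- \frac{1}{2} - - \frac{135}{4}\right) - 33828} = \frac{24151}{\left(- \frac{1}{2} + \frac{135}{4}\right) - 33828} = \frac{24151}{\frac{133}{4} - 33828} = \frac{24151}{- \frac{135179}{4}} = 24151 \left(- \frac{4}{135179}\right) = - \frac{96604}{135179}$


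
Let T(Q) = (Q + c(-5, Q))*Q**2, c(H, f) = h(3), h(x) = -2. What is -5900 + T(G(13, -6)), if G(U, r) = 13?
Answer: -4041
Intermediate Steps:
c(H, f) = -2
T(Q) = Q**2*(-2 + Q) (T(Q) = (Q - 2)*Q**2 = (-2 + Q)*Q**2 = Q**2*(-2 + Q))
-5900 + T(G(13, -6)) = -5900 + 13**2*(-2 + 13) = -5900 + 169*11 = -5900 + 1859 = -4041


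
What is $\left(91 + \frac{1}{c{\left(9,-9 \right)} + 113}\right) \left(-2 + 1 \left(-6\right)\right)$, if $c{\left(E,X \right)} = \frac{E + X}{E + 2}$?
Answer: $- \frac{82272}{113} \approx -728.07$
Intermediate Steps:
$c{\left(E,X \right)} = \frac{E + X}{2 + E}$
$\left(91 + \frac{1}{c{\left(9,-9 \right)} + 113}\right) \left(-2 + 1 \left(-6\right)\right) = \left(91 + \frac{1}{\frac{9 - 9}{2 + 9} + 113}\right) \left(-2 + 1 \left(-6\right)\right) = \left(91 + \frac{1}{\frac{1}{11} \cdot 0 + 113}\right) \left(-2 - 6\right) = \left(91 + \frac{1}{\frac{1}{11} \cdot 0 + 113}\right) \left(-8\right) = \left(91 + \frac{1}{0 + 113}\right) \left(-8\right) = \left(91 + \frac{1}{113}\right) \left(-8\right) = \frac{10284}{113} \left(-8\right) = - \frac{82272}{113}$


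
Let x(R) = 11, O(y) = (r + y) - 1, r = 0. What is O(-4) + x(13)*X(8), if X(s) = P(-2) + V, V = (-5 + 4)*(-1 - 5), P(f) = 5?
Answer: 116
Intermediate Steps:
V = 6 (V = -1*(-6) = 6)
X(s) = 11 (X(s) = 5 + 6 = 11)
O(y) = -1 + y (O(y) = (0 + y) - 1 = y - 1 = -1 + y)
O(-4) + x(13)*X(8) = (-1 - 4) + 11*11 = -5 + 121 = 116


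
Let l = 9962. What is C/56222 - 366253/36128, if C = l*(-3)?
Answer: -10835598787/1015594208 ≈ -10.669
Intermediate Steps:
C = -29886 (C = 9962*(-3) = -29886)
C/56222 - 366253/36128 = -29886/56222 - 366253/36128 = -29886*1/56222 - 366253*1/36128 = -14943/28111 - 366253/36128 = -10835598787/1015594208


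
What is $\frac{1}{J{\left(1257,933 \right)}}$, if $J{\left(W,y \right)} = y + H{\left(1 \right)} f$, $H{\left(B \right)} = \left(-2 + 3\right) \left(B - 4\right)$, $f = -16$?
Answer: $\frac{1}{981} \approx 0.0010194$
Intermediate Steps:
$H{\left(B \right)} = -4 + B$ ($H{\left(B \right)} = 1 \left(-4 + B\right) = -4 + B$)
$J{\left(W,y \right)} = 48 + y$ ($J{\left(W,y \right)} = y + \left(-4 + 1\right) \left(-16\right) = y - -48 = y + 48 = 48 + y$)
$\frac{1}{J{\left(1257,933 \right)}} = \frac{1}{48 + 933} = \frac{1}{981}$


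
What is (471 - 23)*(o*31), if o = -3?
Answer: -41664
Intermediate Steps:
(471 - 23)*(o*31) = (471 - 23)*(-3*31) = 448*(-93) = -41664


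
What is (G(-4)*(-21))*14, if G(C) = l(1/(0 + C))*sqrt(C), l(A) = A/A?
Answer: -588*I ≈ -588.0*I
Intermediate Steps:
l(A) = 1
G(C) = sqrt(C) (G(C) = 1*sqrt(C) = sqrt(C))
(G(-4)*(-21))*14 = (sqrt(-4)*(-21))*14 = ((2*I)*(-21))*14 = -42*I*14 = -588*I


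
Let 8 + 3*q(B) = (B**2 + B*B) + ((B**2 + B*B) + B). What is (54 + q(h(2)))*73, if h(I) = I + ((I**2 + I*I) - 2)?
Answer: 30514/3 ≈ 10171.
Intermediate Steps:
h(I) = -2 + I + 2*I**2 (h(I) = I + ((I**2 + I**2) - 2) = I + (2*I**2 - 2) = I + (-2 + 2*I**2) = -2 + I + 2*I**2)
q(B) = -8/3 + B/3 + 4*B**2/3 (q(B) = -8/3 + ((B**2 + B*B) + ((B**2 + B*B) + B))/3 = -8/3 + ((B**2 + B**2) + ((B**2 + B**2) + B))/3 = -8/3 + (2*B**2 + (2*B**2 + B))/3 = -8/3 + (2*B**2 + (B + 2*B**2))/3 = -8/3 + (B + 4*B**2)/3 = -8/3 + (B/3 + 4*B**2/3) = -8/3 + B/3 + 4*B**2/3)
(54 + q(h(2)))*73 = (54 + (-8/3 + (-2 + 2 + 2*2**2)/3 + 4*(-2 + 2 + 2*2**2)**2/3))*73 = (54 + (-8/3 + (-2 + 2 + 2*4)/3 + 4*(-2 + 2 + 2*4)**2/3))*73 = (54 + (-8/3 + (-2 + 2 + 8)/3 + 4*(-2 + 2 + 8)**2/3))*73 = (54 + (-8/3 + (1/3)*8 + (4/3)*8**2))*73 = (54 + (-8/3 + 8/3 + (4/3)*64))*73 = (54 + (-8/3 + 8/3 + 256/3))*73 = (54 + 256/3)*73 = (418/3)*73 = 30514/3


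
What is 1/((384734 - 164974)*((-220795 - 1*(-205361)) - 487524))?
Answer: -1/110530050080 ≈ -9.0473e-12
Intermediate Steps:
1/((384734 - 164974)*((-220795 - 1*(-205361)) - 487524)) = 1/(219760*((-220795 + 205361) - 487524)) = 1/(219760*(-15434 - 487524)) = 1/(219760*(-502958)) = 1/(-110530050080) = -1/110530050080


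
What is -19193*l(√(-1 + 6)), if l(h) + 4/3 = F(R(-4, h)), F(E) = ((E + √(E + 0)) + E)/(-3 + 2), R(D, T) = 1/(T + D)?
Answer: 76772/3 - 38386/(4 - √5) + 76772*I/(4 - √5)^(3/2) - 19193*I*√5/(4 - √5)^(3/2) ≈ 3829.1 + 14451.0*I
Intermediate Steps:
R(D, T) = 1/(D + T)
F(E) = -√E - 2*E (F(E) = ((E + √E) + E)/(-1) = (√E + 2*E)*(-1) = -√E - 2*E)
l(h) = -4/3 - √(1/(-4 + h)) - 2/(-4 + h) (l(h) = -4/3 + (-√(1/(-4 + h)) - 2/(-4 + h)) = -4/3 - √(1/(-4 + h)) - 2/(-4 + h))
-19193*l(√(-1 + 6)) = -19193*(-6 + (-4 + √(-1 + 6))*(-4 - 3*I/√(4 - √(-1 + 6))))/(3*(-4 + √(-1 + 6))) = -19193*(-6 + (-4 + √5)*(-4 - 3*I/√(4 - √5)))/(3*(-4 + √5))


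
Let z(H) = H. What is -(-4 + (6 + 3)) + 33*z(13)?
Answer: 424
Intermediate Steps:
-(-4 + (6 + 3)) + 33*z(13) = -(-4 + (6 + 3)) + 33*13 = -(-4 + 9) + 429 = -1*5 + 429 = -5 + 429 = 424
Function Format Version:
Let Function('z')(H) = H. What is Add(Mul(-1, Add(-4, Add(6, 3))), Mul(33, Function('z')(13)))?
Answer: 424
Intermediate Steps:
Add(Mul(-1, Add(-4, Add(6, 3))), Mul(33, Function('z')(13))) = Add(Mul(-1, Add(-4, Add(6, 3))), Mul(33, 13)) = Add(Mul(-1, Add(-4, 9)), 429) = Add(Mul(-1, 5), 429) = Add(-5, 429) = 424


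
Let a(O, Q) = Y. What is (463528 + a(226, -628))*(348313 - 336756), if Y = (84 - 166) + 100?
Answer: 5357201122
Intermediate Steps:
Y = 18 (Y = -82 + 100 = 18)
a(O, Q) = 18
(463528 + a(226, -628))*(348313 - 336756) = (463528 + 18)*(348313 - 336756) = 463546*11557 = 5357201122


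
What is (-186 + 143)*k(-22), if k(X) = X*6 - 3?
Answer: 5805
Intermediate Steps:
k(X) = -3 + 6*X (k(X) = 6*X - 3 = -3 + 6*X)
(-186 + 143)*k(-22) = (-186 + 143)*(-3 + 6*(-22)) = -43*(-3 - 132) = -43*(-135) = 5805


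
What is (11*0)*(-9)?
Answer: 0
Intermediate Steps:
(11*0)*(-9) = 0*(-9) = 0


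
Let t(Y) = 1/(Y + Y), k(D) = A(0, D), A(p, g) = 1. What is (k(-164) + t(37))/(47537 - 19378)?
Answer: 75/2083766 ≈ 3.5993e-5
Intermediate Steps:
k(D) = 1
t(Y) = 1/(2*Y)
(k(-164) + t(37))/(47537 - 19378) = (1 + (½)/37)/(47537 - 19378) = (1 + (½)*(1/37))/28159 = (1 + 1/74)*(1/28159) = (75/74)*(1/28159) = 75/2083766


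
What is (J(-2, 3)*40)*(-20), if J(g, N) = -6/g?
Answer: -2400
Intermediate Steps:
(J(-2, 3)*40)*(-20) = (-6/(-2)*40)*(-20) = (-6*(-½)*40)*(-20) = (3*40)*(-20) = 120*(-20) = -2400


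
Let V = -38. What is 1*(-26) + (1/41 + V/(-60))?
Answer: -31171/1230 ≈ -25.342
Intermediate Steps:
1*(-26) + (1/41 + V/(-60)) = 1*(-26) + (1/41 - 38/(-60)) = -26 + (1*(1/41) - 38*(-1/60)) = -26 + (1/41 + 19/30) = -26 + 809/1230 = -31171/1230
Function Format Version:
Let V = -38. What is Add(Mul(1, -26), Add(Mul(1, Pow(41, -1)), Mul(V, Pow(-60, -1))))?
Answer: Rational(-31171, 1230) ≈ -25.342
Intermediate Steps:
Add(Mul(1, -26), Add(Mul(1, Pow(41, -1)), Mul(V, Pow(-60, -1)))) = Add(Mul(1, -26), Add(Mul(1, Pow(41, -1)), Mul(-38, Pow(-60, -1)))) = Add(-26, Add(Mul(1, Rational(1, 41)), Mul(-38, Rational(-1, 60)))) = Add(-26, Add(Rational(1, 41), Rational(19, 30))) = Add(-26, Rational(809, 1230)) = Rational(-31171, 1230)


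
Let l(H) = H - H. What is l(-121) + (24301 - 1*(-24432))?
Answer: 48733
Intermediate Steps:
l(H) = 0
l(-121) + (24301 - 1*(-24432)) = 0 + (24301 - 1*(-24432)) = 0 + (24301 + 24432) = 0 + 48733 = 48733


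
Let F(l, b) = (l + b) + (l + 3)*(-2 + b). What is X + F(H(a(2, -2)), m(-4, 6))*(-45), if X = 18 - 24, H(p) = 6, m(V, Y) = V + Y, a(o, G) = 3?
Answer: -366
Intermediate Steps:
X = -6
F(l, b) = b + l + (-2 + b)*(3 + l) (F(l, b) = (b + l) + (3 + l)*(-2 + b) = (b + l) + (-2 + b)*(3 + l) = b + l + (-2 + b)*(3 + l))
X + F(H(a(2, -2)), m(-4, 6))*(-45) = -6 + (-6 - 1*6 + 4*(-4 + 6) + (-4 + 6)*6)*(-45) = -6 + (-6 - 6 + 4*2 + 2*6)*(-45) = -6 + (-6 - 6 + 8 + 12)*(-45) = -6 + 8*(-45) = -6 - 360 = -366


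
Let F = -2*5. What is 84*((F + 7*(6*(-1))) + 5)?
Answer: -3948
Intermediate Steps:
F = -10
84*((F + 7*(6*(-1))) + 5) = 84*((-10 + 7*(6*(-1))) + 5) = 84*((-10 + 7*(-6)) + 5) = 84*((-10 - 42) + 5) = 84*(-52 + 5) = 84*(-47) = -3948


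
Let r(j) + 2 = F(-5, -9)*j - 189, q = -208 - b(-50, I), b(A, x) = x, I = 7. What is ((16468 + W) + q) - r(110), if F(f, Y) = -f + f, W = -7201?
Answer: 9243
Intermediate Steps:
F(f, Y) = 0
q = -215 (q = -208 - 1*7 = -208 - 7 = -215)
r(j) = -191 (r(j) = -2 + (0*j - 189) = -2 + (0 - 189) = -2 - 189 = -191)
((16468 + W) + q) - r(110) = ((16468 - 7201) - 215) - 1*(-191) = (9267 - 215) + 191 = 9052 + 191 = 9243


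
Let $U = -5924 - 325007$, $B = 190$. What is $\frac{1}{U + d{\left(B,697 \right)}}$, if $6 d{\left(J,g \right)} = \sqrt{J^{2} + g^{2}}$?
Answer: $- \frac{11913516}{3942551241487} - \frac{6 \sqrt{521909}}{3942551241487} \approx -3.0229 \cdot 10^{-6}$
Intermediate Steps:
$U = -330931$ ($U = -5924 - 325007 = -330931$)
$d{\left(J,g \right)} = \frac{\sqrt{J^{2} + g^{2}}}{6}$
$\frac{1}{U + d{\left(B,697 \right)}} = \frac{1}{-330931 + \frac{\sqrt{190^{2} + 697^{2}}}{6}} = \frac{1}{-330931 + \frac{\sqrt{36100 + 485809}}{6}} = \frac{1}{-330931 + \frac{\sqrt{521909}}{6}}$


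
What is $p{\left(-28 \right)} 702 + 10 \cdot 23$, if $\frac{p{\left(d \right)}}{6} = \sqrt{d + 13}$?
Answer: $230 + 4212 i \sqrt{15} \approx 230.0 + 16313.0 i$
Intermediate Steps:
$p{\left(d \right)} = 6 \sqrt{13 + d}$ ($p{\left(d \right)} = 6 \sqrt{d + 13} = 6 \sqrt{13 + d}$)
$p{\left(-28 \right)} 702 + 10 \cdot 23 = 6 \sqrt{13 - 28} \cdot 702 + 10 \cdot 23 = 6 \sqrt{-15} \cdot 702 + 230 = 6 i \sqrt{15} \cdot 702 + 230 = 4212 i \sqrt{15} + 230 = 230 + 4212 i \sqrt{15}$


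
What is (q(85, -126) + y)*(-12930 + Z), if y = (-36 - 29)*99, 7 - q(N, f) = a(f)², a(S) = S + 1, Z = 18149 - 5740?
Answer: 11489613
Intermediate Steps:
Z = 12409
a(S) = 1 + S
q(N, f) = 7 - (1 + f)²
y = -6435 (y = -65*99 = -6435)
(q(85, -126) + y)*(-12930 + Z) = ((7 - (1 - 126)²) - 6435)*(-12930 + 12409) = ((7 - 1*(-125)²) - 6435)*(-521) = ((7 - 1*15625) - 6435)*(-521) = ((7 - 15625) - 6435)*(-521) = (-15618 - 6435)*(-521) = -22053*(-521) = 11489613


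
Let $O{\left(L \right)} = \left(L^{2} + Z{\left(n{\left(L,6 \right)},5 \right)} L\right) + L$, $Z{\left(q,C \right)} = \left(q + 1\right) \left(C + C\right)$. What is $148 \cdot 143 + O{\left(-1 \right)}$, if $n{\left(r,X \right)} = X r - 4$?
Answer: $21254$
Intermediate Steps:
$n{\left(r,X \right)} = -4 + X r$
$Z{\left(q,C \right)} = 2 C \left(1 + q\right)$ ($Z{\left(q,C \right)} = \left(1 + q\right) 2 C = 2 C \left(1 + q\right)$)
$O{\left(L \right)} = L + L^{2} + L \left(-30 + 60 L\right)$ ($O{\left(L \right)} = \left(L^{2} + 2 \cdot 5 \left(1 + \left(-4 + 6 L\right)\right) L\right) + L = \left(L^{2} + 2 \cdot 5 \left(-3 + 6 L\right) L\right) + L = \left(L^{2} + \left(-30 + 60 L\right) L\right) + L = \left(L^{2} + L \left(-30 + 60 L\right)\right) + L = L + L^{2} + L \left(-30 + 60 L\right)$)
$148 \cdot 143 + O{\left(-1 \right)} = 148 \cdot 143 - \left(-29 + 61 \left(-1\right)\right) = 21164 - \left(-29 - 61\right) = 21164 - -90 = 21164 + 90 = 21254$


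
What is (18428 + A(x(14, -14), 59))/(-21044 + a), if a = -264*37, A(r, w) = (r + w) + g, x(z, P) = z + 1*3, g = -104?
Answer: -4600/7703 ≈ -0.59717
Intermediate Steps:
x(z, P) = 3 + z (x(z, P) = z + 3 = 3 + z)
A(r, w) = -104 + r + w (A(r, w) = (r + w) - 104 = -104 + r + w)
a = -9768
(18428 + A(x(14, -14), 59))/(-21044 + a) = (18428 + (-104 + (3 + 14) + 59))/(-21044 - 9768) = (18428 + (-104 + 17 + 59))/(-30812) = (18428 - 28)*(-1/30812) = 18400*(-1/30812) = -4600/7703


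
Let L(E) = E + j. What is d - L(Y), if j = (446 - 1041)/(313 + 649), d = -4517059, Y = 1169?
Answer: -4346534741/962 ≈ -4.5182e+6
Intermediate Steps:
j = -595/962 ≈ -0.61850
L(E) = -595/962 + E (L(E) = E - 595/962 = -595/962 + E)
d - L(Y) = -4517059 - (-595/962 + 1169) = -4517059 - 1*1123983/962 = -4517059 - 1123983/962 = -4346534741/962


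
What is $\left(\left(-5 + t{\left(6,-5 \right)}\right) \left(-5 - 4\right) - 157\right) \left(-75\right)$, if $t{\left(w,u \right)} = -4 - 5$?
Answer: $2325$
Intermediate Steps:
$t{\left(w,u \right)} = -9$
$\left(\left(-5 + t{\left(6,-5 \right)}\right) \left(-5 - 4\right) - 157\right) \left(-75\right) = \left(\left(-5 - 9\right) \left(-5 - 4\right) - 157\right) \left(-75\right) = \left(- 14 \left(-5 - 4\right) - 157\right) \left(-75\right) = \left(\left(-14\right) \left(-9\right) - 157\right) \left(-75\right) = \left(126 - 157\right) \left(-75\right) = \left(-31\right) \left(-75\right) = 2325$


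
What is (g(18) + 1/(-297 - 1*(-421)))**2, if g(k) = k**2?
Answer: 1614191329/15376 ≈ 1.0498e+5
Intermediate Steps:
(g(18) + 1/(-297 - 1*(-421)))**2 = (18**2 + 1/(-297 - 1*(-421)))**2 = (324 + 1/(-297 + 421))**2 = (324 + 1/124)**2 = (40177/124)**2 = 1614191329/15376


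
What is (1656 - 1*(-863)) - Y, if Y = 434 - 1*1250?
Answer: 3335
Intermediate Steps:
Y = -816 (Y = 434 - 1250 = -816)
(1656 - 1*(-863)) - Y = (1656 - 1*(-863)) - 1*(-816) = (1656 + 863) + 816 = 2519 + 816 = 3335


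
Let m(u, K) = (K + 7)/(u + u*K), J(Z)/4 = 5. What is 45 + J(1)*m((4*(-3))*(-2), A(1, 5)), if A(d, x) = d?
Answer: 145/3 ≈ 48.333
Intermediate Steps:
J(Z) = 20 (J(Z) = 4*5 = 20)
m(u, K) = (7 + K)/(u + K*u)
45 + J(1)*m((4*(-3))*(-2), A(1, 5)) = 45 + 20*((7 + 1)/((((4*(-3))*(-2)))*(1 + 1))) = 45 + 20*(8/(-12*(-2)*2)) = 45 + 20*((½)*8/24) = 45 + 20*((1/24)*(½)*8) = 45 + 20*(⅙) = 45 + 10/3 = 145/3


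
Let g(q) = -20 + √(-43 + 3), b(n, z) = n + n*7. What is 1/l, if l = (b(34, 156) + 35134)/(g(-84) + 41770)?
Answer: 20875/17703 + I*√10/17703 ≈ 1.1792 + 0.00017863*I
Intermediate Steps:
b(n, z) = 8*n (b(n, z) = n + 7*n = 8*n)
g(q) = -20 + 2*I*√10 (g(q) = -20 + √(-40) = -20 + 2*I*√10)
l = 35406/(41750 + 2*I*√10) (l = (8*34 + 35134)/((-20 + 2*I*√10) + 41770) = (272 + 35134)/(41750 + 2*I*√10) = 35406/(41750 + 2*I*√10) ≈ 0.84805 - 0.00012847*I)
1/l = 1/(73910025/87153127 - 17703*I*√10/435765635)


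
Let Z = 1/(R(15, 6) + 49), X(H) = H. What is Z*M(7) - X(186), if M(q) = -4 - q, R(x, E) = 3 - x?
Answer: -6893/37 ≈ -186.30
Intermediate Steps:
Z = 1/37 (Z = 1/((3 - 1*15) + 49) = 1/((3 - 15) + 49) = 1/(-12 + 49) = 1/37 ≈ 0.027027)
Z*M(7) - X(186) = (-4 - 1*7)/37 - 1*186 = (-4 - 7)/37 - 186 = (1/37)*(-11) - 186 = -11/37 - 186 = -6893/37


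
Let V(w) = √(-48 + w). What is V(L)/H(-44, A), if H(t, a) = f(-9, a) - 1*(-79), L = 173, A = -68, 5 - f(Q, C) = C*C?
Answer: -√5/908 ≈ -0.0024626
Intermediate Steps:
f(Q, C) = 5 - C² (f(Q, C) = 5 - C*C = 5 - C²)
H(t, a) = 84 - a² (H(t, a) = (5 - a²) - 1*(-79) = (5 - a²) + 79 = 84 - a²)
V(L)/H(-44, A) = √(-48 + 173)/(84 - 1*(-68)²) = √125/(84 - 1*4624) = (5*√5)/(84 - 4624) = (5*√5)/(-4540) = (5*√5)*(-1/4540) = -√5/908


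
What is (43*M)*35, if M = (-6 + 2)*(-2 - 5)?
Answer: 42140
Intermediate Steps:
M = 28 (M = -4*(-7) = 28)
(43*M)*35 = (43*28)*35 = 1204*35 = 42140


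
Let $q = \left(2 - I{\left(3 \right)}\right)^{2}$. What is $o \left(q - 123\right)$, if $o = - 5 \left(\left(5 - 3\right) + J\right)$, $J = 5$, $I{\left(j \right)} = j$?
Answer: $4270$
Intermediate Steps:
$q = 1$ ($q = \left(2 - 3\right)^{2} = \left(-1\right)^{2} = 1$)
$o = -35$ ($o = - 5 \left(\left(5 - 3\right) + 5\right) = - 5 \left(2 + 5\right) = \left(-5\right) 7 = -35$)
$o \left(q - 123\right) = - 35 \left(1 - 123\right) = \left(-35\right) \left(-122\right) = 4270$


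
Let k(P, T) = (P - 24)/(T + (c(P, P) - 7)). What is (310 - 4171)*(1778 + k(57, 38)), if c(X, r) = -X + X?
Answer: -212938011/31 ≈ -6.8690e+6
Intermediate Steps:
c(X, r) = 0
k(P, T) = (-24 + P)/(-7 + T) (k(P, T) = (P - 24)/(T + (0 - 7)) = (-24 + P)/(T - 7) = (-24 + P)/(-7 + T))
(310 - 4171)*(1778 + k(57, 38)) = (310 - 4171)*(1778 + (-24 + 57)/(-7 + 38)) = -3861*(1778 + 33/31) = -3861*55151/31 = -212938011/31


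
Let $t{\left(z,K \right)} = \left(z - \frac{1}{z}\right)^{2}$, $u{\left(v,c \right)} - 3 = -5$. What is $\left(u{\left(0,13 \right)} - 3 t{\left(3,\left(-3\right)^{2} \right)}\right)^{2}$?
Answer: $\frac{4900}{9} \approx 544.44$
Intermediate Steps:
$u{\left(v,c \right)} = -2$ ($u{\left(v,c \right)} = 3 - 5 = -2$)
$\left(u{\left(0,13 \right)} - 3 t{\left(3,\left(-3\right)^{2} \right)}\right)^{2} = \left(-2 + \left(0 - 3 \frac{\left(-1 + 3^{2}\right)^{2}}{9}\right)\right)^{2} = \left(-2 + \left(0 - 3 \frac{\left(-1 + 9\right)^{2}}{9}\right)\right)^{2} = \left(-2 + \left(0 - 3 \frac{8^{2}}{9}\right)\right)^{2} = \left(-2 + \left(0 - 3 \cdot \frac{1}{9} \cdot 64\right)\right)^{2} = \left(-2 + \left(0 - \frac{64}{3}\right)\right)^{2} = \left(-2 - \frac{64}{3}\right)^{2} = \left(- \frac{70}{3}\right)^{2} = \frac{4900}{9}$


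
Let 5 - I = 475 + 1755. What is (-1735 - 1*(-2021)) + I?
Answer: -1939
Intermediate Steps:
I = -2225 (I = 5 - (475 + 1755) = 5 - 1*2230 = 5 - 2230 = -2225)
(-1735 - 1*(-2021)) + I = (-1735 - 1*(-2021)) - 2225 = (-1735 + 2021) - 2225 = 286 - 2225 = -1939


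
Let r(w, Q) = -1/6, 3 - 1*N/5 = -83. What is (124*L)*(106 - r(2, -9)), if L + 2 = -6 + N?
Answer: 16666468/3 ≈ 5.5555e+6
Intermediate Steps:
N = 430 (N = 15 - 5*(-83) = 15 + 415 = 430)
r(w, Q) = -1/6 (r(w, Q) = -1*1/6 = -1/6)
L = 422 (L = -2 + (-6 + 430) = -2 + 424 = 422)
(124*L)*(106 - r(2, -9)) = (124*422)*(106 - 1*(-1/6)) = 52328*(106 + 1/6) = 52328*(637/6) = 16666468/3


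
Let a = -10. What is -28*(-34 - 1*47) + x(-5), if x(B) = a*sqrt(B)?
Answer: 2268 - 10*I*sqrt(5) ≈ 2268.0 - 22.361*I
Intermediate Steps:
x(B) = -10*sqrt(B)
-28*(-34 - 1*47) + x(-5) = -28*(-34 - 1*47) - 10*I*sqrt(5) = -28*(-34 - 47) - 10*I*sqrt(5) = -28*(-81) - 10*I*sqrt(5) = 2268 - 10*I*sqrt(5)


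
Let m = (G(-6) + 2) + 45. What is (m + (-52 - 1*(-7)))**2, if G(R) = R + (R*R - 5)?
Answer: 729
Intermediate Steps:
G(R) = -5 + R + R**2 (G(R) = R + (R**2 - 5) = R + (-5 + R**2) = -5 + R + R**2)
m = 72 (m = ((-5 - 6 + (-6)**2) + 2) + 45 = ((-5 - 6 + 36) + 2) + 45 = (25 + 2) + 45 = 27 + 45 = 72)
(m + (-52 - 1*(-7)))**2 = (72 + (-52 - 1*(-7)))**2 = (72 + (-52 + 7))**2 = (72 - 45)**2 = 27**2 = 729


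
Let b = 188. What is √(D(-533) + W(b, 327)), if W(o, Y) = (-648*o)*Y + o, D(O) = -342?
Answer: I*√39836602 ≈ 6311.6*I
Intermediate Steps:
W(o, Y) = o - 648*Y*o (W(o, Y) = -648*Y*o + o = o - 648*Y*o)
√(D(-533) + W(b, 327)) = √(-342 + 188*(1 - 648*327)) = √(-342 + 188*(1 - 211896)) = √(-342 + 188*(-211895)) = √(-342 - 39836260) = √(-39836602) = I*√39836602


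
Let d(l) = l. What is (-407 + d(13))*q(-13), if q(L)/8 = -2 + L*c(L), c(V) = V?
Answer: -526384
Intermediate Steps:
q(L) = -16 + 8*L² (q(L) = 8*(-2 + L*L) = 8*(-2 + L²) = -16 + 8*L²)
(-407 + d(13))*q(-13) = (-407 + 13)*(-16 + 8*(-13)²) = -394*(-16 + 8*169) = -394*(-16 + 1352) = -394*1336 = -526384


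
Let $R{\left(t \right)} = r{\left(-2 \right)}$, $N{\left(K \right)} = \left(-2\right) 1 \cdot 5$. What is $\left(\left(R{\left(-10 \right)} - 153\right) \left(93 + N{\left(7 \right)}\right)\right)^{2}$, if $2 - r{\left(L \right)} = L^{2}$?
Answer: $165508225$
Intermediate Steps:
$r{\left(L \right)} = 2 - L^{2}$
$N{\left(K \right)} = -10$ ($N{\left(K \right)} = \left(-2\right) 5 = -10$)
$R{\left(t \right)} = -2$ ($R{\left(t \right)} = 2 - \left(-2\right)^{2} = 2 - 4 = -2$)
$\left(\left(R{\left(-10 \right)} - 153\right) \left(93 + N{\left(7 \right)}\right)\right)^{2} = \left(\left(-2 - 153\right) \left(93 - 10\right)\right)^{2} = \left(\left(-155\right) 83\right)^{2} = \left(-12865\right)^{2} = 165508225$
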